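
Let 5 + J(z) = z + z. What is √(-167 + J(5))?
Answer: 9*I*√2 ≈ 12.728*I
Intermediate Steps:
J(z) = -5 + 2*z (J(z) = -5 + (z + z) = -5 + 2*z)
√(-167 + J(5)) = √(-167 + (-5 + 2*5)) = √(-167 + (-5 + 10)) = √(-167 + 5) = √(-162) = 9*I*√2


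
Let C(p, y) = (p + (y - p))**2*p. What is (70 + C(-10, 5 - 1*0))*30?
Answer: -5400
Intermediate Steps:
C(p, y) = p*y**2 (C(p, y) = y**2*p = p*y**2)
(70 + C(-10, 5 - 1*0))*30 = (70 - 10*(5 - 1*0)**2)*30 = (70 - 10*(5 + 0)**2)*30 = (70 - 10*5**2)*30 = (70 - 10*25)*30 = (70 - 250)*30 = -180*30 = -5400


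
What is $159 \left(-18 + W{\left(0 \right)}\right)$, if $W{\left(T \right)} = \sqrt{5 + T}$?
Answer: $-2862 + 159 \sqrt{5} \approx -2506.5$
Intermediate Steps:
$159 \left(-18 + W{\left(0 \right)}\right) = 159 \left(-18 + \sqrt{5 + 0}\right) = 159 \left(-18 + \sqrt{5}\right) = -2862 + 159 \sqrt{5}$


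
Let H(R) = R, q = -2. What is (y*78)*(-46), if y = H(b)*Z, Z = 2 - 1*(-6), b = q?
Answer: 57408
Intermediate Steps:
b = -2
Z = 8 (Z = 2 + 6 = 8)
y = -16 (y = -2*8 = -16)
(y*78)*(-46) = -16*78*(-46) = -1248*(-46) = 57408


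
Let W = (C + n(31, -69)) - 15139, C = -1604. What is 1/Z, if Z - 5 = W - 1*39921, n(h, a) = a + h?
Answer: -1/56697 ≈ -1.7638e-5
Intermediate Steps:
W = -16781 (W = (-1604 + (-69 + 31)) - 15139 = (-1604 - 38) - 15139 = -1642 - 15139 = -16781)
Z = -56697 (Z = 5 + (-16781 - 1*39921) = 5 + (-16781 - 39921) = 5 - 56702 = -56697)
1/Z = 1/(-56697) = -1/56697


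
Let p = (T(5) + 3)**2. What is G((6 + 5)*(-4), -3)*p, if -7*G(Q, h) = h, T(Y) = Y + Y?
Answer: 507/7 ≈ 72.429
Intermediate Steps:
T(Y) = 2*Y
G(Q, h) = -h/7
p = 169 (p = (2*5 + 3)**2 = (10 + 3)**2 = 13**2 = 169)
G((6 + 5)*(-4), -3)*p = -1/7*(-3)*169 = (3/7)*169 = 507/7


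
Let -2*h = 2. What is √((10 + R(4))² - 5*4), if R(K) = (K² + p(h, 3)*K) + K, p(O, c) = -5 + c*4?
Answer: 4*√209 ≈ 57.827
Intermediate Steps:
h = -1 (h = -½*2 = -1)
p(O, c) = -5 + 4*c
R(K) = K² + 8*K (R(K) = (K² + (-5 + 4*3)*K) + K = (K² + (-5 + 12)*K) + K = (K² + 7*K) + K = K² + 8*K)
√((10 + R(4))² - 5*4) = √((10 + 4*(8 + 4))² - 5*4) = √((10 + 4*12)² - 20) = √((10 + 48)² - 20) = √(58² - 20) = √(3364 - 20) = √3344 = 4*√209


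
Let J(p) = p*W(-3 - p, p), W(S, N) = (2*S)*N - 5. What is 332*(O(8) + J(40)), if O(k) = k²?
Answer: -45728352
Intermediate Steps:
W(S, N) = -5 + 2*N*S (W(S, N) = 2*N*S - 5 = -5 + 2*N*S)
J(p) = p*(-5 + 2*p*(-3 - p))
332*(O(8) + J(40)) = 332*(8² - 1*40*(5 + 2*40*(3 + 40))) = 332*(64 - 1*40*(5 + 2*40*43)) = 332*(64 - 1*40*(5 + 3440)) = 332*(64 - 1*40*3445) = 332*(64 - 137800) = 332*(-137736) = -45728352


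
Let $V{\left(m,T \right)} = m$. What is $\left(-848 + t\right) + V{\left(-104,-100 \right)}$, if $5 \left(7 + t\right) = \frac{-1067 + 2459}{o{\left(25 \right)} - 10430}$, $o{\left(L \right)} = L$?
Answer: $- \frac{49893367}{52025} \approx -959.03$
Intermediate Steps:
$t = - \frac{365567}{52025}$ ($t = -7 + \frac{\left(-1067 + 2459\right) \frac{1}{25 - 10430}}{5} = -7 + \frac{1392 \frac{1}{25 - 10430}}{5} = -7 + \frac{1392 \frac{1}{-10405}}{5} = -7 + \frac{1392 \left(- \frac{1}{10405}\right)}{5} = -7 + \frac{1}{5} \left(- \frac{1392}{10405}\right) = -7 - \frac{1392}{52025} = - \frac{365567}{52025} \approx -7.0268$)
$\left(-848 + t\right) + V{\left(-104,-100 \right)} = \left(-848 - \frac{365567}{52025}\right) - 104 = - \frac{44482767}{52025} - 104 = - \frac{49893367}{52025}$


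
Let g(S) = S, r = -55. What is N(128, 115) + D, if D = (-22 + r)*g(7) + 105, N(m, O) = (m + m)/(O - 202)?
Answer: -38014/87 ≈ -436.94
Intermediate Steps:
N(m, O) = 2*m/(-202 + O) (N(m, O) = (2*m)/(-202 + O) = 2*m/(-202 + O))
D = -434 (D = (-22 - 55)*7 + 105 = -77*7 + 105 = -539 + 105 = -434)
N(128, 115) + D = 2*128/(-202 + 115) - 434 = 2*128/(-87) - 434 = 2*128*(-1/87) - 434 = -256/87 - 434 = -38014/87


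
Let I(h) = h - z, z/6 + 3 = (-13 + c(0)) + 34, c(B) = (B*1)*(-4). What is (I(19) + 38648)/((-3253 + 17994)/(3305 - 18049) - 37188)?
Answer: -568513896/548314613 ≈ -1.0368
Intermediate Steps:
c(B) = -4*B (c(B) = B*(-4) = -4*B)
z = 108 (z = -18 + 6*((-13 - 4*0) + 34) = -18 + 6*((-13 + 0) + 34) = -18 + 6*(-13 + 34) = -18 + 6*21 = -18 + 126 = 108)
I(h) = -108 + h (I(h) = h - 1*108 = h - 108 = -108 + h)
(I(19) + 38648)/((-3253 + 17994)/(3305 - 18049) - 37188) = ((-108 + 19) + 38648)/((-3253 + 17994)/(3305 - 18049) - 37188) = (-89 + 38648)/(14741/(-14744) - 37188) = 38559/(14741*(-1/14744) - 37188) = 38559/(-14741/14744 - 37188) = 38559/(-548314613/14744) = 38559*(-14744/548314613) = -568513896/548314613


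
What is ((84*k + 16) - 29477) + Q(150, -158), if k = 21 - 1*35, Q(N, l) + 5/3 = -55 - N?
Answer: -92531/3 ≈ -30844.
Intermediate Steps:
Q(N, l) = -170/3 - N (Q(N, l) = -5/3 + (-55 - N) = -170/3 - N)
k = -14 (k = 21 - 35 = -14)
((84*k + 16) - 29477) + Q(150, -158) = ((84*(-14) + 16) - 29477) + (-170/3 - 1*150) = ((-1176 + 16) - 29477) + (-170/3 - 150) = (-1160 - 29477) - 620/3 = -30637 - 620/3 = -92531/3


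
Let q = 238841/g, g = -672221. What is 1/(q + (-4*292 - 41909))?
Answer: -672221/28957502858 ≈ -2.3214e-5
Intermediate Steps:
q = -238841/672221 (q = 238841/(-672221) = 238841*(-1/672221) = -238841/672221 ≈ -0.35530)
1/(q + (-4*292 - 41909)) = 1/(-238841/672221 + (-4*292 - 41909)) = 1/(-238841/672221 + (-1168 - 41909)) = 1/(-238841/672221 - 43077) = 1/(-28957502858/672221) = -672221/28957502858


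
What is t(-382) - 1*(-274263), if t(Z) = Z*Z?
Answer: 420187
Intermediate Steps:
t(Z) = Z²
t(-382) - 1*(-274263) = (-382)² - 1*(-274263) = 145924 + 274263 = 420187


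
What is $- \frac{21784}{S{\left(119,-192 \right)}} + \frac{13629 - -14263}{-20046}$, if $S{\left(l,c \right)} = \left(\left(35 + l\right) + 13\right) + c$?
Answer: $\frac{217992382}{250575} \approx 869.97$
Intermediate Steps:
$S{\left(l,c \right)} = 48 + c + l$ ($S{\left(l,c \right)} = \left(48 + l\right) + c = 48 + c + l$)
$- \frac{21784}{S{\left(119,-192 \right)}} + \frac{13629 - -14263}{-20046} = - \frac{21784}{48 - 192 + 119} + \frac{13629 - -14263}{-20046} = - \frac{21784}{-25} + \left(13629 + 14263\right) \left(- \frac{1}{20046}\right) = \left(-21784\right) \left(- \frac{1}{25}\right) + 27892 \left(- \frac{1}{20046}\right) = \frac{21784}{25} - \frac{13946}{10023} = \frac{217992382}{250575}$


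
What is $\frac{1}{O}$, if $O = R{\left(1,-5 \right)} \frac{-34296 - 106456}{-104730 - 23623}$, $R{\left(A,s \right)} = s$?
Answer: $- \frac{128353}{703760} \approx -0.18238$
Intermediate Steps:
$O = - \frac{703760}{128353}$ ($O = - 5 \frac{-34296 - 106456}{-104730 - 23623} = - 5 \left(- \frac{140752}{-128353}\right) = - 5 \left(\left(-140752\right) \left(- \frac{1}{128353}\right)\right) = \left(-5\right) \frac{140752}{128353} = - \frac{703760}{128353} \approx -5.483$)
$\frac{1}{O} = \frac{1}{- \frac{703760}{128353}} = - \frac{128353}{703760}$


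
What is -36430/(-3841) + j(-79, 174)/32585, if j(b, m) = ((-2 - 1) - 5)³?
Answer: 1185104958/125158985 ≈ 9.4688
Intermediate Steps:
j(b, m) = -512 (j(b, m) = (-3 - 5)³ = (-8)³ = -512)
-36430/(-3841) + j(-79, 174)/32585 = -36430/(-3841) - 512/32585 = -36430*(-1/3841) - 512*1/32585 = 36430/3841 - 512/32585 = 1185104958/125158985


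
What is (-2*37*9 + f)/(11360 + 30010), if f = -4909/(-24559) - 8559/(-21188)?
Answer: -346242944899/21527131526040 ≈ -0.016084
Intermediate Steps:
f = 314212373/520356092 (f = -4909*(-1/24559) - 8559*(-1/21188) = 4909/24559 + 8559/21188 = 314212373/520356092 ≈ 0.60384)
(-2*37*9 + f)/(11360 + 30010) = (-2*37*9 + 314212373/520356092)/(11360 + 30010) = (-74*9 + 314212373/520356092)/41370 = (-666 + 314212373/520356092)*(1/41370) = -346242944899/520356092*1/41370 = -346242944899/21527131526040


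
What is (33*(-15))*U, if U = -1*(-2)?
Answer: -990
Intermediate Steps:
U = 2
(33*(-15))*U = (33*(-15))*2 = -495*2 = -990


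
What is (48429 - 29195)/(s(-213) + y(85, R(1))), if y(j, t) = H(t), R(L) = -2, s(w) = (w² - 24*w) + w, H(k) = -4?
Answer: 9617/25132 ≈ 0.38266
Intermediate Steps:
s(w) = w² - 23*w
y(j, t) = -4
(48429 - 29195)/(s(-213) + y(85, R(1))) = (48429 - 29195)/(-213*(-23 - 213) - 4) = 19234/(-213*(-236) - 4) = 19234/(50268 - 4) = 19234/50264 = 19234*(1/50264) = 9617/25132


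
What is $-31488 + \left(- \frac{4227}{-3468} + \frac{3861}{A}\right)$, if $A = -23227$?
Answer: $- \frac{845437509529}{26850412} \approx -31487.0$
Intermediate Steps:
$-31488 + \left(- \frac{4227}{-3468} + \frac{3861}{A}\right) = -31488 + \left(- \frac{4227}{-3468} + \frac{3861}{-23227}\right) = -31488 + \left(\left(-4227\right) \left(- \frac{1}{3468}\right) + 3861 \left(- \frac{1}{23227}\right)\right) = -31488 + \left(\frac{1409}{1156} - \frac{3861}{23227}\right) = -31488 + \frac{28263527}{26850412} = - \frac{845437509529}{26850412}$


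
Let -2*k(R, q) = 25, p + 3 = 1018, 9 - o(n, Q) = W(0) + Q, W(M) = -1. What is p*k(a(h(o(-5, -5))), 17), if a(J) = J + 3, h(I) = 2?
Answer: -25375/2 ≈ -12688.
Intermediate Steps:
o(n, Q) = 10 - Q (o(n, Q) = 9 - (-1 + Q) = 9 + (1 - Q) = 10 - Q)
p = 1015 (p = -3 + 1018 = 1015)
a(J) = 3 + J
k(R, q) = -25/2 (k(R, q) = -½*25 = -25/2)
p*k(a(h(o(-5, -5))), 17) = 1015*(-25/2) = -25375/2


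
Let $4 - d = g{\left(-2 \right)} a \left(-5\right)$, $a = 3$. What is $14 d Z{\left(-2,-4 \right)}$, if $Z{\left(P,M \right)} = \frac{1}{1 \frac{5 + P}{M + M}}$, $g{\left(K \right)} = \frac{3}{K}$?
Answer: $\frac{2072}{3} \approx 690.67$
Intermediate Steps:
$Z{\left(P,M \right)} = \frac{2 M}{5 + P}$ ($Z{\left(P,M \right)} = \frac{1}{1 \frac{5 + P}{2 M}} = \frac{1}{\frac{1}{2} \frac{1}{M} \left(5 + P\right)} = \frac{2 M}{5 + P}$)
$d = - \frac{37}{2}$ ($d = 4 - \frac{3}{-2} \cdot 3 \left(-5\right) = 4 - 3 \left(- \frac{1}{2}\right) 3 \left(-5\right) = 4 - \left(- \frac{3}{2}\right) 3 \left(-5\right) = 4 - \left(- \frac{9}{2}\right) \left(-5\right) = 4 - \frac{45}{2} = - \frac{37}{2} \approx -18.5$)
$14 d Z{\left(-2,-4 \right)} = 14 \left(- \frac{37}{2}\right) 2 \left(-4\right) \frac{1}{5 - 2} = - 259 \cdot 2 \left(-4\right) \frac{1}{3} = \left(-259\right) \left(- \frac{8}{3}\right) = \frac{2072}{3}$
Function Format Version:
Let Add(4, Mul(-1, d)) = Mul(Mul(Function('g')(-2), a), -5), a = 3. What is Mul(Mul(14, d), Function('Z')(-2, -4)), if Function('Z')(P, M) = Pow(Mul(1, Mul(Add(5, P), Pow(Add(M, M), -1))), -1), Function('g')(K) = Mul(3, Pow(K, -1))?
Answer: Rational(2072, 3) ≈ 690.67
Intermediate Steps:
Function('Z')(P, M) = Mul(2, M, Pow(Add(5, P), -1)) (Function('Z')(P, M) = Pow(Mul(1, Mul(Add(5, P), Pow(Mul(2, M), -1))), -1) = Pow(Mul(1, Mul(Add(5, P), Mul(Rational(1, 2), Pow(M, -1)))), -1) = Pow(Mul(1, Mul(Rational(1, 2), Pow(M, -1), Add(5, P))), -1) = Pow(Mul(Rational(1, 2), Pow(M, -1), Add(5, P)), -1) = Mul(2, M, Pow(Add(5, P), -1)))
d = Rational(-37, 2) (d = Add(4, Mul(-1, Mul(Mul(Mul(3, Pow(-2, -1)), 3), -5))) = Add(4, Mul(-1, Mul(Mul(Mul(3, Rational(-1, 2)), 3), -5))) = Add(4, Mul(-1, Mul(Mul(Rational(-3, 2), 3), -5))) = Add(4, Mul(-1, Mul(Rational(-9, 2), -5))) = Add(4, Mul(-1, Rational(45, 2))) = Add(4, Rational(-45, 2)) = Rational(-37, 2) ≈ -18.500)
Mul(Mul(14, d), Function('Z')(-2, -4)) = Mul(Mul(14, Rational(-37, 2)), Mul(2, -4, Pow(Add(5, -2), -1))) = Mul(-259, Mul(2, -4, Pow(3, -1))) = Mul(-259, Mul(2, -4, Rational(1, 3))) = Mul(-259, Rational(-8, 3)) = Rational(2072, 3)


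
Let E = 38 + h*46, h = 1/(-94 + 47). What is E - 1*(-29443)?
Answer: 1385561/47 ≈ 29480.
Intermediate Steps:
h = -1/47 (h = 1/(-47) = -1/47 ≈ -0.021277)
E = 1740/47 (E = 38 - 1/47*46 = 38 - 46/47 = 1740/47 ≈ 37.021)
E - 1*(-29443) = 1740/47 - 1*(-29443) = 1740/47 + 29443 = 1385561/47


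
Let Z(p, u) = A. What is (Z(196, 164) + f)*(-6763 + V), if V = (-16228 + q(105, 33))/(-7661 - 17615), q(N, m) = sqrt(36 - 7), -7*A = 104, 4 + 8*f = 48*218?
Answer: -386654529990/44233 - 18097*sqrt(29)/353864 ≈ -8.7413e+6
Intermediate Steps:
f = 2615/2 (f = -1/2 + (48*218)/8 = -1/2 + (1/8)*10464 = -1/2 + 1308 = 2615/2 ≈ 1307.5)
A = -104/7 (A = -1/7*104 = -104/7 ≈ -14.857)
Z(p, u) = -104/7
q(N, m) = sqrt(29)
V = 4057/6319 - sqrt(29)/25276 (V = (-16228 + sqrt(29))/(-7661 - 17615) = (-16228 + sqrt(29))/(-25276) = (-16228 + sqrt(29))*(-1/25276) = 4057/6319 - sqrt(29)/25276 ≈ 0.64182)
(Z(196, 164) + f)*(-6763 + V) = (-104/7 + 2615/2)*(-6763 + (4057/6319 - sqrt(29)/25276)) = 18097*(-42731340/6319 - sqrt(29)/25276)/14 = -386654529990/44233 - 18097*sqrt(29)/353864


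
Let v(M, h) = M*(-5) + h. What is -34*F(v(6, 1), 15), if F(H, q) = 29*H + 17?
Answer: 28016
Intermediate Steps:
v(M, h) = h - 5*M (v(M, h) = -5*M + h = h - 5*M)
F(H, q) = 17 + 29*H
-34*F(v(6, 1), 15) = -34*(17 + 29*(1 - 5*6)) = -34*(17 + 29*(1 - 30)) = -34*(17 + 29*(-29)) = -34*(17 - 841) = -34*(-824) = 28016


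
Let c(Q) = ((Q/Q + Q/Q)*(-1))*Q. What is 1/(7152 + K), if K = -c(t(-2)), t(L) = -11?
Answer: 1/7130 ≈ 0.00014025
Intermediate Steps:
c(Q) = -2*Q (c(Q) = ((1 + 1)*(-1))*Q = (2*(-1))*Q = -2*Q)
K = -22 (K = -(-2)*(-11) = -1*22 = -22)
1/(7152 + K) = 1/(7152 - 22) = 1/7130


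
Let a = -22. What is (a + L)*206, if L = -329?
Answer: -72306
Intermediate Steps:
(a + L)*206 = (-22 - 329)*206 = -351*206 = -72306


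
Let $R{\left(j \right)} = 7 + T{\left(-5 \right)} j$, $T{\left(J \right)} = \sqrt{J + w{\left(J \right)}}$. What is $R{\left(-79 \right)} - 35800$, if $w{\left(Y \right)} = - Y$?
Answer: $-35793$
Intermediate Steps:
$T{\left(J \right)} = 0$ ($T{\left(J \right)} = \sqrt{J - J} = \sqrt{0} = 0$)
$R{\left(j \right)} = 7$ ($R{\left(j \right)} = 7 + 0 j = 7 + 0 = 7$)
$R{\left(-79 \right)} - 35800 = 7 - 35800 = -35793$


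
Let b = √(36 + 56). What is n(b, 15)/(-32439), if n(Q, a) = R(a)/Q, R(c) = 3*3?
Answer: -3*√23/497398 ≈ -2.8926e-5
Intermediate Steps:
R(c) = 9
b = 2*√23 (b = √92 = 2*√23 ≈ 9.5917)
n(Q, a) = 9/Q
n(b, 15)/(-32439) = (9/((2*√23)))/(-32439) = (9*(√23/46))*(-1/32439) = (9*√23/46)*(-1/32439) = -3*√23/497398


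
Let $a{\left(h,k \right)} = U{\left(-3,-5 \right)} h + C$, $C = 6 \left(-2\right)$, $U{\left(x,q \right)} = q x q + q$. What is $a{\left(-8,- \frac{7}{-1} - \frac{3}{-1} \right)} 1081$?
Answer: $678868$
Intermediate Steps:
$U{\left(x,q \right)} = q + x q^{2}$ ($U{\left(x,q \right)} = x q^{2} + q = q + x q^{2}$)
$C = -12$
$a{\left(h,k \right)} = -12 - 80 h$ ($a{\left(h,k \right)} = - 5 \left(1 - -15\right) h - 12 = - 5 \left(1 + 15\right) h - 12 = \left(-5\right) 16 h - 12 = - 80 h - 12 = -12 - 80 h$)
$a{\left(-8,- \frac{7}{-1} - \frac{3}{-1} \right)} 1081 = \left(-12 - -640\right) 1081 = \left(-12 + 640\right) 1081 = 628 \cdot 1081 = 678868$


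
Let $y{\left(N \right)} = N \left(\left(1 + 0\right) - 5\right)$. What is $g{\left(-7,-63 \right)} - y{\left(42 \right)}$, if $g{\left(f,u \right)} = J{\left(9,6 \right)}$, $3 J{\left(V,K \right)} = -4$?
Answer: $\frac{500}{3} \approx 166.67$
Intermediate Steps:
$J{\left(V,K \right)} = - \frac{4}{3}$ ($J{\left(V,K \right)} = \frac{1}{3} \left(-4\right) = - \frac{4}{3}$)
$g{\left(f,u \right)} = - \frac{4}{3}$
$y{\left(N \right)} = - 4 N$ ($y{\left(N \right)} = N \left(1 - 5\right) = N \left(-4\right) = - 4 N$)
$g{\left(-7,-63 \right)} - y{\left(42 \right)} = - \frac{4}{3} - \left(-4\right) 42 = - \frac{4}{3} - -168 = - \frac{4}{3} + 168 = \frac{500}{3}$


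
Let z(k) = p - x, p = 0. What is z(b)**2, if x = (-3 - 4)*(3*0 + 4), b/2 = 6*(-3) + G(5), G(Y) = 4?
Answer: 784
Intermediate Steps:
b = -28 (b = 2*(6*(-3) + 4) = 2*(-18 + 4) = 2*(-14) = -28)
x = -28 (x = -7*(0 + 4) = -7*4 = -28)
z(k) = 28 (z(k) = 0 - 1*(-28) = 0 + 28 = 28)
z(b)**2 = 28**2 = 784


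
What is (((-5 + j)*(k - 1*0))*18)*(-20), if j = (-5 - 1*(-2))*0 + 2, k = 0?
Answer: 0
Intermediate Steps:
j = 2 (j = (-5 + 2)*0 + 2 = -3*0 + 2 = 0 + 2 = 2)
(((-5 + j)*(k - 1*0))*18)*(-20) = (((-5 + 2)*(0 - 1*0))*18)*(-20) = (-3*(0 + 0)*18)*(-20) = (-3*0*18)*(-20) = (0*18)*(-20) = 0*(-20) = 0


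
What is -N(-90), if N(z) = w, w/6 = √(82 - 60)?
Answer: -6*√22 ≈ -28.142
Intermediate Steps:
w = 6*√22 (w = 6*√(82 - 60) = 6*√22 ≈ 28.142)
N(z) = 6*√22
-N(-90) = -6*√22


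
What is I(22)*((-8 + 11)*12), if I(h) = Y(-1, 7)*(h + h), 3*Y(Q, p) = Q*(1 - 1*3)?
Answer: 1056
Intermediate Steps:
Y(Q, p) = -2*Q/3 (Y(Q, p) = (Q*(1 - 1*3))/3 = (Q*(1 - 3))/3 = (Q*(-2))/3 = (-2*Q)/3 = -2*Q/3)
I(h) = 4*h/3 (I(h) = (-⅔*(-1))*(h + h) = 2*(2*h)/3 = 4*h/3)
I(22)*((-8 + 11)*12) = ((4/3)*22)*((-8 + 11)*12) = 88*(3*12)/3 = (88/3)*36 = 1056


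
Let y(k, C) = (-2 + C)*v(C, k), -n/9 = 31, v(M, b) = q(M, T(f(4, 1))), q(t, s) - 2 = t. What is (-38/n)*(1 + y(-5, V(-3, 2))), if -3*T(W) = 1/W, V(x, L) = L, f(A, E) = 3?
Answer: 38/279 ≈ 0.13620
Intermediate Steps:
T(W) = -1/(3*W)
q(t, s) = 2 + t
v(M, b) = 2 + M
n = -279 (n = -9*31 = -279)
y(k, C) = (-2 + C)*(2 + C)
(-38/n)*(1 + y(-5, V(-3, 2))) = (-38/(-279))*(1 + (-4 + 2²)) = (-38*(-1/279))*(1 + (-4 + 4)) = 38*(1 + 0)/279 = (38/279)*1 = 38/279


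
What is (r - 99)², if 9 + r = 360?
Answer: 63504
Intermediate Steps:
r = 351 (r = -9 + 360 = 351)
(r - 99)² = (351 - 99)² = 252² = 63504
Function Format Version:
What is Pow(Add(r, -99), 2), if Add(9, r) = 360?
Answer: 63504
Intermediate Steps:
r = 351 (r = Add(-9, 360) = 351)
Pow(Add(r, -99), 2) = Pow(Add(351, -99), 2) = Pow(252, 2) = 63504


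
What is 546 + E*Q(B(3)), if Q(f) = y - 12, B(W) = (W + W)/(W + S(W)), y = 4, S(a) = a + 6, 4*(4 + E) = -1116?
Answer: 2810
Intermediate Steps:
E = -283 (E = -4 + (1/4)*(-1116) = -4 - 279 = -283)
S(a) = 6 + a
B(W) = 2*W/(6 + 2*W) (B(W) = (W + W)/(W + (6 + W)) = (2*W)/(6 + 2*W) = 2*W/(6 + 2*W))
Q(f) = -8 (Q(f) = 4 - 12 = -8)
546 + E*Q(B(3)) = 546 - 283*(-8) = 546 + 2264 = 2810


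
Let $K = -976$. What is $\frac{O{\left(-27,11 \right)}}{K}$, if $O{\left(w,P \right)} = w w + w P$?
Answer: $- \frac{27}{61} \approx -0.44262$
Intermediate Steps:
$O{\left(w,P \right)} = w^{2} + P w$
$\frac{O{\left(-27,11 \right)}}{K} = \frac{\left(-27\right) \left(11 - 27\right)}{-976} = \left(-27\right) \left(-16\right) \left(- \frac{1}{976}\right) = 432 \left(- \frac{1}{976}\right) = - \frac{27}{61}$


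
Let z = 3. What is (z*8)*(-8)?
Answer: -192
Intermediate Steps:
(z*8)*(-8) = (3*8)*(-8) = 24*(-8) = -192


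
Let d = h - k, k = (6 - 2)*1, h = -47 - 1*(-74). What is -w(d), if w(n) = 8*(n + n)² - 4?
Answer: -16924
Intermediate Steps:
h = 27 (h = -47 + 74 = 27)
k = 4 (k = 4*1 = 4)
d = 23 (d = 27 - 1*4 = 27 - 4 = 23)
w(n) = -4 + 32*n² (w(n) = 8*(2*n)² - 4 = 8*(4*n²) - 4 = 32*n² - 4 = -4 + 32*n²)
-w(d) = -(-4 + 32*23²) = -(-4 + 32*529) = -(-4 + 16928) = -1*16924 = -16924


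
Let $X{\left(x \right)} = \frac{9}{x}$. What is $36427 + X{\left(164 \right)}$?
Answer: $\frac{5974037}{164} \approx 36427.0$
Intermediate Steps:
$36427 + X{\left(164 \right)} = 36427 + \frac{9}{164} = \frac{5974037}{164}$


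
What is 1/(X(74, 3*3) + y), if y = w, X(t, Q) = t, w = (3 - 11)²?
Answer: 1/138 ≈ 0.0072464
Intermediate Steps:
w = 64 (w = (-8)² = 64)
y = 64
1/(X(74, 3*3) + y) = 1/(74 + 64) = 1/138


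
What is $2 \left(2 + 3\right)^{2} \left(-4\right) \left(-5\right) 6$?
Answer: $6000$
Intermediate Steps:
$2 \left(2 + 3\right)^{2} \left(-4\right) \left(-5\right) 6 = 2 \cdot 5^{2} \cdot 20 \cdot 6 = 2 \cdot 25 \cdot 120 = 50 \cdot 120 = 6000$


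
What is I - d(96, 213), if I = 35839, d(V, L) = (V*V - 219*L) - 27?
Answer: 73297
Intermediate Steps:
d(V, L) = -27 + V² - 219*L (d(V, L) = (V² - 219*L) - 27 = -27 + V² - 219*L)
I - d(96, 213) = 35839 - (-27 + 96² - 219*213) = 35839 - (-27 + 9216 - 46647) = 35839 - 1*(-37458) = 35839 + 37458 = 73297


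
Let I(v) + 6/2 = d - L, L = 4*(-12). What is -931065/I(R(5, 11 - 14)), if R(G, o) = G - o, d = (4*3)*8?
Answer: -310355/47 ≈ -6603.3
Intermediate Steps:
d = 96 (d = 12*8 = 96)
L = -48
I(v) = 141 (I(v) = -3 + (96 - 1*(-48)) = -3 + (96 + 48) = -3 + 144 = 141)
-931065/I(R(5, 11 - 14)) = -931065/141 = -931065*1/141 = -310355/47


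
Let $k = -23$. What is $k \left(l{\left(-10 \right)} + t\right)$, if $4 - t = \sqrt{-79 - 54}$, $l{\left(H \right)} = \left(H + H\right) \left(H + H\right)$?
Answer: $-9292 + 23 i \sqrt{133} \approx -9292.0 + 265.25 i$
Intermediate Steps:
$l{\left(H \right)} = 4 H^{2}$ ($l{\left(H \right)} = 2 H 2 H = 4 H^{2}$)
$t = 4 - i \sqrt{133}$ ($t = 4 - \sqrt{-79 - 54} = 4 - \sqrt{-133} = 4 - i \sqrt{133} \approx 4.0 - 11.533 i$)
$k \left(l{\left(-10 \right)} + t\right) = - 23 \left(4 \left(-10\right)^{2} + \left(4 - i \sqrt{133}\right)\right) = - 23 \left(4 \cdot 100 + \left(4 - i \sqrt{133}\right)\right) = - 23 \left(400 + \left(4 - i \sqrt{133}\right)\right) = - 23 \left(404 - i \sqrt{133}\right) = -9292 + 23 i \sqrt{133}$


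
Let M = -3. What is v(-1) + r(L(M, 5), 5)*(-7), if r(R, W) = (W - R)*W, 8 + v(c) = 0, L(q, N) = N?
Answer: -8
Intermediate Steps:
v(c) = -8 (v(c) = -8 + 0 = -8)
r(R, W) = W*(W - R)
v(-1) + r(L(M, 5), 5)*(-7) = -8 + (5*(5 - 1*5))*(-7) = -8 + (5*(5 - 5))*(-7) = -8 + (5*0)*(-7) = -8 + 0*(-7) = -8 + 0 = -8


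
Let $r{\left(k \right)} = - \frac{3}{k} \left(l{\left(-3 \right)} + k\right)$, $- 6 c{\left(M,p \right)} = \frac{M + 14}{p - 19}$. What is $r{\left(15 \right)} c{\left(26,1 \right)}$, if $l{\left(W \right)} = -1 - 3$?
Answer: $- \frac{22}{27} \approx -0.81481$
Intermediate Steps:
$l{\left(W \right)} = -4$ ($l{\left(W \right)} = -1 - 3 = -4$)
$c{\left(M,p \right)} = - \frac{14 + M}{6 \left(-19 + p\right)}$ ($c{\left(M,p \right)} = - \frac{\left(M + 14\right) \frac{1}{p - 19}}{6} = - \frac{\left(14 + M\right) \frac{1}{-19 + p}}{6} = - \frac{\frac{1}{-19 + p} \left(14 + M\right)}{6} = - \frac{14 + M}{6 \left(-19 + p\right)}$)
$r{\left(k \right)} = - \frac{3 \left(-4 + k\right)}{k}$ ($r{\left(k \right)} = - \frac{3}{k} \left(-4 + k\right) = - \frac{3 \left(-4 + k\right)}{k}$)
$r{\left(15 \right)} c{\left(26,1 \right)} = \left(-3 + \frac{12}{15}\right) \frac{-14 - 26}{6 \left(-19 + 1\right)} = \left(-3 + 12 \cdot \frac{1}{15}\right) \frac{-14 - 26}{6 \left(-18\right)} = \left(-3 + \frac{4}{5}\right) \frac{1}{6} \left(- \frac{1}{18}\right) \left(-40\right) = \left(- \frac{11}{5}\right) \frac{10}{27} = - \frac{22}{27}$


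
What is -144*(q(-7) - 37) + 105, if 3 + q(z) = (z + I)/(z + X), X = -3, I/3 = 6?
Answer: 30117/5 ≈ 6023.4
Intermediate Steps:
I = 18 (I = 3*6 = 18)
q(z) = -3 + (18 + z)/(-3 + z) (q(z) = -3 + (z + 18)/(z - 3) = -3 + (18 + z)/(-3 + z))
-144*(q(-7) - 37) + 105 = -144*((27 - 2*(-7))/(-3 - 7) - 37) + 105 = -144*((27 + 14)/(-10) - 37) + 105 = -144*(-1/10*41 - 37) + 105 = -144*(-41/10 - 37) + 105 = -144*(-411/10) + 105 = 29592/5 + 105 = 30117/5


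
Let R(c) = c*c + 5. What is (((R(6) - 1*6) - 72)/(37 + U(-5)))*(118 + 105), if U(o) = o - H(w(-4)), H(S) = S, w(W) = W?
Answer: -8251/36 ≈ -229.19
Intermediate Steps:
R(c) = 5 + c² (R(c) = c² + 5 = 5 + c²)
U(o) = 4 + o (U(o) = o - 1*(-4) = o + 4 = 4 + o)
(((R(6) - 1*6) - 72)/(37 + U(-5)))*(118 + 105) = ((((5 + 6²) - 1*6) - 72)/(37 + (4 - 5)))*(118 + 105) = ((((5 + 36) - 6) - 72)/(37 - 1))*223 = (((41 - 6) - 72)/36)*223 = ((35 - 72)*(1/36))*223 = -37*1/36*223 = -37/36*223 = -8251/36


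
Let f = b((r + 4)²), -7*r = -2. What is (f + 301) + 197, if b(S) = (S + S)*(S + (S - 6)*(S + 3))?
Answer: 1280036802/117649 ≈ 10880.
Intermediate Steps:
r = 2/7 (r = -⅐*(-2) = 2/7 ≈ 0.28571)
b(S) = 2*S*(S + (-6 + S)*(3 + S)) (b(S) = (2*S)*(S + (-6 + S)*(3 + S)) = 2*S*(S + (-6 + S)*(3 + S)))
f = 1221447600/117649 (f = 2*(2/7 + 4)²*(-18 + ((2/7 + 4)²)² - 2*(2/7 + 4)²) = 2*(30/7)²*(-18 + ((30/7)²)² - 2*(30/7)²) = 2*(900/49)*(-18 + (900/49)² - 2*900/49) = 2*(900/49)*(-18 + 810000/2401 - 1800/49) = 2*(900/49)*(678582/2401) = 1221447600/117649 ≈ 10382.)
(f + 301) + 197 = (1221447600/117649 + 301) + 197 = 1256859949/117649 + 197 = 1280036802/117649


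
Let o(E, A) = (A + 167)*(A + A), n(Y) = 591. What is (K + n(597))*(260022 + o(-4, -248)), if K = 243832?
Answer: 73375295754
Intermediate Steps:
o(E, A) = 2*A*(167 + A) (o(E, A) = (167 + A)*(2*A) = 2*A*(167 + A))
(K + n(597))*(260022 + o(-4, -248)) = (243832 + 591)*(260022 + 2*(-248)*(167 - 248)) = 244423*(260022 + 2*(-248)*(-81)) = 244423*(260022 + 40176) = 244423*300198 = 73375295754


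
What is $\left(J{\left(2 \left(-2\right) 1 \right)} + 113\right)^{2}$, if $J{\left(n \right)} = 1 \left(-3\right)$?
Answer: $12100$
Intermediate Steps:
$J{\left(n \right)} = -3$
$\left(J{\left(2 \left(-2\right) 1 \right)} + 113\right)^{2} = \left(-3 + 113\right)^{2} = 110^{2} = 12100$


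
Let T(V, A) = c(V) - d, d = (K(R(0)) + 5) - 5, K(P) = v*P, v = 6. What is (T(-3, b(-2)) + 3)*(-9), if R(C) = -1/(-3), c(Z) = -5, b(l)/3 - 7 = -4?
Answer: 36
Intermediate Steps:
b(l) = 9 (b(l) = 21 + 3*(-4) = 21 - 12 = 9)
R(C) = 1/3 (R(C) = -1*(-1/3) = 1/3)
K(P) = 6*P
d = 2 (d = (6*(1/3) + 5) - 5 = (2 + 5) - 5 = 7 - 5 = 2)
T(V, A) = -7 (T(V, A) = -5 - 1*2 = -5 - 2 = -7)
(T(-3, b(-2)) + 3)*(-9) = (-7 + 3)*(-9) = -4*(-9) = 36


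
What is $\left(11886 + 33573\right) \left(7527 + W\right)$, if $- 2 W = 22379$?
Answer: $- \frac{332987175}{2} \approx -1.6649 \cdot 10^{8}$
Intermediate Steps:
$W = - \frac{22379}{2}$ ($W = \left(- \frac{1}{2}\right) 22379 = - \frac{22379}{2} \approx -11190.0$)
$\left(11886 + 33573\right) \left(7527 + W\right) = \left(11886 + 33573\right) \left(7527 - \frac{22379}{2}\right) = 45459 \left(- \frac{7325}{2}\right) = - \frac{332987175}{2}$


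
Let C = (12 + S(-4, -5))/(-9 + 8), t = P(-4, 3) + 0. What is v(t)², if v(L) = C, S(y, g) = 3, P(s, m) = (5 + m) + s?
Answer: 225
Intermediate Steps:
P(s, m) = 5 + m + s
t = 4 (t = (5 + 3 - 4) + 0 = 4 + 0 = 4)
C = -15 (C = (12 + 3)/(-9 + 8) = 15/(-1) = 15*(-1) = -15)
v(L) = -15
v(t)² = (-15)² = 225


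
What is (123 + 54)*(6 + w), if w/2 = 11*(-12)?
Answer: -45666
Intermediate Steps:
w = -264 (w = 2*(11*(-12)) = 2*(-132) = -264)
(123 + 54)*(6 + w) = (123 + 54)*(6 - 264) = 177*(-258) = -45666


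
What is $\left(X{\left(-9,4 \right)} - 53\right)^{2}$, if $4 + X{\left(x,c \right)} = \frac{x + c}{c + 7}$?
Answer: $\frac{399424}{121} \approx 3301.0$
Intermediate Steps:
$X{\left(x,c \right)} = -4 + \frac{c + x}{7 + c}$ ($X{\left(x,c \right)} = -4 + \frac{x + c}{c + 7} = -4 + \frac{c + x}{7 + c}$)
$\left(X{\left(-9,4 \right)} - 53\right)^{2} = \left(\frac{-28 - 9 - 12}{7 + 4} - 53\right)^{2} = \left(\frac{-28 - 9 - 12}{11} - 53\right)^{2} = \left(\frac{1}{11} \left(-49\right) - 53\right)^{2} = \left(- \frac{49}{11} - 53\right)^{2} = \left(- \frac{632}{11}\right)^{2} = \frac{399424}{121}$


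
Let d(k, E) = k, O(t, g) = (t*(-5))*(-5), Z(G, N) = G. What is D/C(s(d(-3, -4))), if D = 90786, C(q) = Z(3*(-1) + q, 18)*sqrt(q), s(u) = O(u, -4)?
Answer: 15131*I*sqrt(3)/195 ≈ 134.4*I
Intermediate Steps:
O(t, g) = 25*t (O(t, g) = -5*t*(-5) = 25*t)
s(u) = 25*u
C(q) = sqrt(q)*(-3 + q) (C(q) = (3*(-1) + q)*sqrt(q) = (-3 + q)*sqrt(q) = sqrt(q)*(-3 + q))
D/C(s(d(-3, -4))) = 90786/((sqrt(25*(-3))*(-3 + 25*(-3)))) = 90786/((sqrt(-75)*(-3 - 75))) = 90786/(((5*I*sqrt(3))*(-78))) = 90786/((-390*I*sqrt(3))) = 90786*(I*sqrt(3)/1170) = 15131*I*sqrt(3)/195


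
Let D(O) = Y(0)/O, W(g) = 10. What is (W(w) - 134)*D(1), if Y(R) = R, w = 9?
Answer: 0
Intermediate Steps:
D(O) = 0 (D(O) = 0/O = 0)
(W(w) - 134)*D(1) = (10 - 134)*0 = -124*0 = 0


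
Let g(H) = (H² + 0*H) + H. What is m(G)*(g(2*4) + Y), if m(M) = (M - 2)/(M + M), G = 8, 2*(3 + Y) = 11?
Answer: 447/16 ≈ 27.938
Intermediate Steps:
Y = 5/2 (Y = -3 + (½)*11 = -3 + 11/2 = 5/2 ≈ 2.5000)
g(H) = H + H² (g(H) = (H² + 0) + H = H² + H = H + H²)
m(M) = (-2 + M)/(2*M) (m(M) = (-2 + M)/((2*M)) = (-2 + M)*(1/(2*M)) = (-2 + M)/(2*M))
m(G)*(g(2*4) + Y) = ((½)*(-2 + 8)/8)*((2*4)*(1 + 2*4) + 5/2) = ((½)*(⅛)*6)*(8*(1 + 8) + 5/2) = 3*(8*9 + 5/2)/8 = 3*(72 + 5/2)/8 = (3/8)*(149/2) = 447/16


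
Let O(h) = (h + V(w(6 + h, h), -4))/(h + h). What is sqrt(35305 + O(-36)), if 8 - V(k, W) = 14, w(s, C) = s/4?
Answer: sqrt(1271001)/6 ≈ 187.90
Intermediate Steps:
w(s, C) = s/4 (w(s, C) = s*(1/4) = s/4)
V(k, W) = -6 (V(k, W) = 8 - 1*14 = 8 - 14 = -6)
O(h) = (-6 + h)/(2*h) (O(h) = (h - 6)/(h + h) = (-6 + h)/((2*h)) = (-6 + h)*(1/(2*h)) = (-6 + h)/(2*h))
sqrt(35305 + O(-36)) = sqrt(35305 + (1/2)*(-6 - 36)/(-36)) = sqrt(35305 + (1/2)*(-1/36)*(-42)) = sqrt(35305 + 7/12) = sqrt(423667/12) = sqrt(1271001)/6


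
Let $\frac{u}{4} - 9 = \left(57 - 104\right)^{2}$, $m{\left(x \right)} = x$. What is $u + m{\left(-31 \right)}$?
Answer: $8841$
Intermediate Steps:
$u = 8872$ ($u = 36 + 4 \left(57 - 104\right)^{2} = 36 + 4 \left(-47\right)^{2} = 36 + 4 \cdot 2209 = 36 + 8836 = 8872$)
$u + m{\left(-31 \right)} = 8872 - 31 = 8841$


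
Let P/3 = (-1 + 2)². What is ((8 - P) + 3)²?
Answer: 64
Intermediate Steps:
P = 3 (P = 3*(-1 + 2)² = 3*1² = 3*1 = 3)
((8 - P) + 3)² = ((8 - 1*3) + 3)² = ((8 - 3) + 3)² = (5 + 3)² = 8² = 64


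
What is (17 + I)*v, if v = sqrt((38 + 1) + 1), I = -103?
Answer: -172*sqrt(10) ≈ -543.91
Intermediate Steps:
v = 2*sqrt(10) (v = sqrt(39 + 1) = sqrt(40) = 2*sqrt(10) ≈ 6.3246)
(17 + I)*v = (17 - 103)*(2*sqrt(10)) = -172*sqrt(10)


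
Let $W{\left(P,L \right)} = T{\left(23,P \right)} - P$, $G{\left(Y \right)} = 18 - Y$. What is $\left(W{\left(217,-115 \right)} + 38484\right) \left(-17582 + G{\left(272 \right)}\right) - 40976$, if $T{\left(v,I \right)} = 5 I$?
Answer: $-701923248$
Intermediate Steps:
$W{\left(P,L \right)} = 4 P$ ($W{\left(P,L \right)} = 5 P - P = 4 P$)
$\left(W{\left(217,-115 \right)} + 38484\right) \left(-17582 + G{\left(272 \right)}\right) - 40976 = \left(4 \cdot 217 + 38484\right) \left(-17582 + \left(18 - 272\right)\right) - 40976 = \left(868 + 38484\right) \left(-17582 + \left(18 - 272\right)\right) - 40976 = 39352 \left(-17582 - 254\right) - 40976 = 39352 \left(-17836\right) - 40976 = -701882272 - 40976 = -701923248$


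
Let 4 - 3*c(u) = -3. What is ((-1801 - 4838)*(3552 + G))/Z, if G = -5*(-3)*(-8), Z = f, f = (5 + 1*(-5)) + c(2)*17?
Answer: -68355144/119 ≈ -5.7441e+5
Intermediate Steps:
c(u) = 7/3 (c(u) = 4/3 - ⅓*(-3) = 4/3 + 1 = 7/3)
f = 119/3 (f = (5 + 1*(-5)) + (7/3)*17 = (5 - 5) + 119/3 = 0 + 119/3 = 119/3 ≈ 39.667)
Z = 119/3 ≈ 39.667
G = -120 (G = 15*(-8) = -120)
((-1801 - 4838)*(3552 + G))/Z = ((-1801 - 4838)*(3552 - 120))/(119/3) = -6639*3432*(3/119) = -22785048*3/119 = -68355144/119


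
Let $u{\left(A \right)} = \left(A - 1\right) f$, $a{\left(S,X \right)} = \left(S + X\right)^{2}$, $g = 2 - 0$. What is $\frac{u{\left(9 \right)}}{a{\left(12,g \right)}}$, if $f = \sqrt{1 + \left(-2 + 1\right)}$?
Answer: $0$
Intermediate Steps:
$f = 0$ ($f = \sqrt{1 - 1} = \sqrt{0} = 0$)
$g = 2$ ($g = 2 + 0 = 2$)
$u{\left(A \right)} = 0$ ($u{\left(A \right)} = \left(A - 1\right) 0 = \left(-1 + A\right) 0 = 0$)
$\frac{u{\left(9 \right)}}{a{\left(12,g \right)}} = \frac{0}{\left(12 + 2\right)^{2}} = \frac{0}{14^{2}} = \frac{0}{196} = 0 \cdot \frac{1}{196} = 0$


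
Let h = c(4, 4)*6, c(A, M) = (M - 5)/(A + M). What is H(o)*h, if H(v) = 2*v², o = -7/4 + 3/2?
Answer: -3/32 ≈ -0.093750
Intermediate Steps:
c(A, M) = (-5 + M)/(A + M)
o = -¼ (o = -7*¼ + 3*(½) = -7/4 + 3/2 = -¼ ≈ -0.25000)
h = -¾ (h = ((-5 + 4)/(4 + 4))*6 = (-1/8)*6 = ((⅛)*(-1))*6 = -⅛*6 = -¾ ≈ -0.75000)
H(o)*h = (2*(-¼)²)*(-¾) = (2*(1/16))*(-¾) = (⅛)*(-¾) = -3/32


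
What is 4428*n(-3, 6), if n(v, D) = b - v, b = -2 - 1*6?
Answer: -22140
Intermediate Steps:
b = -8 (b = -2 - 6 = -8)
n(v, D) = -8 - v
4428*n(-3, 6) = 4428*(-8 - 1*(-3)) = 4428*(-8 + 3) = 4428*(-5) = -22140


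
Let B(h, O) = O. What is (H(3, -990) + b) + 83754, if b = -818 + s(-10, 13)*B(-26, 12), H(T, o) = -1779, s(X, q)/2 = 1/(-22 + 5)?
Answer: 1379645/17 ≈ 81156.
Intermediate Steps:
s(X, q) = -2/17 (s(X, q) = 2/(-22 + 5) = 2/(-17) = 2*(-1/17) = -2/17)
b = -13930/17 (b = -818 - 2/17*12 = -818 - 24/17 = -13930/17 ≈ -819.41)
(H(3, -990) + b) + 83754 = (-1779 - 13930/17) + 83754 = -44173/17 + 83754 = 1379645/17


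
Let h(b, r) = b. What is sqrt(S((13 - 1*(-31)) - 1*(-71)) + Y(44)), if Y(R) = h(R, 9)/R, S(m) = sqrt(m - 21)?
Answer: sqrt(1 + sqrt(94)) ≈ 3.2704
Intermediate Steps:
S(m) = sqrt(-21 + m)
Y(R) = 1 (Y(R) = R/R = 1)
sqrt(S((13 - 1*(-31)) - 1*(-71)) + Y(44)) = sqrt(sqrt(-21 + ((13 - 1*(-31)) - 1*(-71))) + 1) = sqrt(sqrt(-21 + ((13 + 31) + 71)) + 1) = sqrt(sqrt(-21 + (44 + 71)) + 1) = sqrt(sqrt(-21 + 115) + 1) = sqrt(sqrt(94) + 1) = sqrt(1 + sqrt(94))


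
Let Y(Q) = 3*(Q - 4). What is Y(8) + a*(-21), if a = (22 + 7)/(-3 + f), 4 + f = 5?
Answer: 633/2 ≈ 316.50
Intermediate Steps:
f = 1 (f = -4 + 5 = 1)
a = -29/2 (a = (22 + 7)/(-3 + 1) = 29/(-2) = 29*(-½) = -29/2 ≈ -14.500)
Y(Q) = -12 + 3*Q (Y(Q) = 3*(-4 + Q) = -12 + 3*Q)
Y(8) + a*(-21) = (-12 + 3*8) - 29/2*(-21) = (-12 + 24) + 609/2 = 12 + 609/2 = 633/2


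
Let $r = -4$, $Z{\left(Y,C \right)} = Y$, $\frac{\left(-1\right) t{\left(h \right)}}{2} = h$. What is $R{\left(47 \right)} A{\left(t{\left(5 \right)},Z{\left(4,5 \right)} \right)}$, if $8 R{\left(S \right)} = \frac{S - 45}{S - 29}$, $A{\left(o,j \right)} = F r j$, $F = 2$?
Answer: $- \frac{4}{9} \approx -0.44444$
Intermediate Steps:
$t{\left(h \right)} = - 2 h$
$A{\left(o,j \right)} = - 8 j$ ($A{\left(o,j \right)} = 2 \left(-4\right) j = - 8 j$)
$R{\left(S \right)} = \frac{-45 + S}{8 \left(-29 + S\right)}$ ($R{\left(S \right)} = \frac{\left(S - 45\right) \frac{1}{S - 29}}{8} = \frac{\left(-45 + S\right) \frac{1}{-29 + S}}{8} = \frac{\frac{1}{-29 + S} \left(-45 + S\right)}{8} = \frac{-45 + S}{8 \left(-29 + S\right)}$)
$R{\left(47 \right)} A{\left(t{\left(5 \right)},Z{\left(4,5 \right)} \right)} = \frac{-45 + 47}{8 \left(-29 + 47\right)} \left(\left(-8\right) 4\right) = \frac{1}{8} \cdot \frac{1}{18} \cdot 2 \left(-32\right) = \frac{1}{72} \left(-32\right) = - \frac{4}{9}$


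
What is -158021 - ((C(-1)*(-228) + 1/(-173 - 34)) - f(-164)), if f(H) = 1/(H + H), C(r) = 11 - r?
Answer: -10543230239/67896 ≈ -1.5529e+5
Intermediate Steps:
f(H) = 1/(2*H)
-158021 - ((C(-1)*(-228) + 1/(-173 - 34)) - f(-164)) = -158021 - (((11 - 1*(-1))*(-228) + 1/(-173 - 34)) - 1/(2*(-164))) = -158021 - (((11 + 1)*(-228) + 1/(-207)) - (-1)/(2*164)) = -158021 - ((12*(-228) - 1/207) - 1*(-1/328)) = -158021 - ((-2736 - 1/207) + 1/328) = -158021 - (-566353/207 + 1/328) = -158021 - 1*(-185763577/67896) = -158021 + 185763577/67896 = -10543230239/67896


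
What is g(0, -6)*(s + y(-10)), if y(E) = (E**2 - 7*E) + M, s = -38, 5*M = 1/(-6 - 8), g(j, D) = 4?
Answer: 18478/35 ≈ 527.94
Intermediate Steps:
M = -1/70 (M = 1/(5*(-6 - 8)) = (1/5)/(-14) = (1/5)*(-1/14) = -1/70 ≈ -0.014286)
y(E) = -1/70 + E**2 - 7*E (y(E) = (E**2 - 7*E) - 1/70 = -1/70 + E**2 - 7*E)
g(0, -6)*(s + y(-10)) = 4*(-38 + (-1/70 + (-10)**2 - 7*(-10))) = 4*(-38 + (-1/70 + 100 + 70)) = 4*(-38 + 11899/70) = 4*(9239/70) = 18478/35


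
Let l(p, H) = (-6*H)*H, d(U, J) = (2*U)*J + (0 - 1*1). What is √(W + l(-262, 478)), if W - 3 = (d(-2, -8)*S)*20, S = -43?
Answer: I*√1397561 ≈ 1182.2*I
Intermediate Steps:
d(U, J) = -1 + 2*J*U (d(U, J) = 2*J*U + (0 - 1) = 2*J*U - 1 = -1 + 2*J*U)
l(p, H) = -6*H²
W = -26657 (W = 3 + ((-1 + 2*(-8)*(-2))*(-43))*20 = 3 + ((-1 + 32)*(-43))*20 = 3 + (31*(-43))*20 = 3 - 1333*20 = 3 - 26660 = -26657)
√(W + l(-262, 478)) = √(-26657 - 6*478²) = √(-26657 - 6*228484) = √(-26657 - 1370904) = √(-1397561) = I*√1397561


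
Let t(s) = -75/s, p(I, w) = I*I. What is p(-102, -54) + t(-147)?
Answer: 509821/49 ≈ 10405.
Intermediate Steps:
p(I, w) = I**2
p(-102, -54) + t(-147) = (-102)**2 - 75/(-147) = 10404 - 75*(-1/147) = 10404 + 25/49 = 509821/49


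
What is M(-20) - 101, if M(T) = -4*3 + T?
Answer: -133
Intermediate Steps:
M(T) = -12 + T
M(-20) - 101 = (-12 - 20) - 101 = -32 - 101 = -133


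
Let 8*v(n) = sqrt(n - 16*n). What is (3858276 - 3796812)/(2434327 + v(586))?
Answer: 4787951191296/189630334178123 - 245856*I*sqrt(8790)/189630334178123 ≈ 0.025249 - 1.2155e-7*I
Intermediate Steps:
v(n) = sqrt(15)*sqrt(-n)/8 (v(n) = sqrt(n - 16*n)/8 = sqrt(-15*n)/8 = (sqrt(15)*sqrt(-n))/8 = sqrt(15)*sqrt(-n)/8)
(3858276 - 3796812)/(2434327 + v(586)) = (3858276 - 3796812)/(2434327 + sqrt(15)*sqrt(-1*586)/8) = 61464/(2434327 + sqrt(15)*sqrt(-586)/8) = 61464/(2434327 + sqrt(15)*(I*sqrt(586))/8) = 61464/(2434327 + I*sqrt(8790)/8)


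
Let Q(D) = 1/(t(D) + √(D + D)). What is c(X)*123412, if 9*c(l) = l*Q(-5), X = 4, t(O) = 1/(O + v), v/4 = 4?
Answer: 5430128/10899 - 59731408*I*√10/10899 ≈ 498.22 - 17331.0*I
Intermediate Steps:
v = 16 (v = 4*4 = 16)
t(O) = 1/(16 + O) (t(O) = 1/(O + 16) = 1/(16 + O))
Q(D) = 1/(1/(16 + D) + √2*√D) (Q(D) = 1/(1/(16 + D) + √(D + D)) = 1/(1/(16 + D) + √(2*D)) = 1/(1/(16 + D) + √2*√D))
c(l) = 11*l/(9*(1 + 11*I*√10)) (c(l) = (l*((16 - 5)/(1 + √2*√(-5)*(16 - 5))))/9 = (l*(11/(1 + √2*(I*√5)*11)))/9 = (l*(11/(1 + 11*I*√10)))/9 = (11*l/(1 + 11*I*√10))/9 = 11*l/(9*(1 + 11*I*√10)))
c(X)*123412 = ((11/10899)*4 - 121/10899*I*4*√10)*123412 = (44/10899 - 484*I*√10/10899)*123412 = 5430128/10899 - 59731408*I*√10/10899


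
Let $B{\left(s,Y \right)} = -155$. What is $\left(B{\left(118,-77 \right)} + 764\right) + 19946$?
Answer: $20555$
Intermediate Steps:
$\left(B{\left(118,-77 \right)} + 764\right) + 19946 = \left(-155 + 764\right) + 19946 = 609 + 19946 = 20555$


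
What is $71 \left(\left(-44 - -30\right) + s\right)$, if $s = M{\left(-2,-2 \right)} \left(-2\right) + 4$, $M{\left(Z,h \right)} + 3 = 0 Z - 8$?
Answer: $852$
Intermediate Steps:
$M{\left(Z,h \right)} = -11$ ($M{\left(Z,h \right)} = -3 + \left(0 Z - 8\right) = -3 + \left(0 - 8\right) = -3 - 8 = -11$)
$s = 26$ ($s = \left(-11\right) \left(-2\right) + 4 = 22 + 4 = 26$)
$71 \left(\left(-44 - -30\right) + s\right) = 71 \left(\left(-44 - -30\right) + 26\right) = 71 \left(\left(-44 + 30\right) + 26\right) = 71 \left(-14 + 26\right) = 71 \cdot 12 = 852$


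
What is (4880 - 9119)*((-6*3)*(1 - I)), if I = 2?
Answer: -76302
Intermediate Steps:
(4880 - 9119)*((-6*3)*(1 - I)) = (4880 - 9119)*((-6*3)*(1 - 1*2)) = -(-76302)*(1 - 2) = -(-76302)*(-1) = -4239*18 = -76302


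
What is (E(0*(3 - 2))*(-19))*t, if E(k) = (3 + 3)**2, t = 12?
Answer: -8208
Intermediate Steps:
E(k) = 36 (E(k) = 6**2 = 36)
(E(0*(3 - 2))*(-19))*t = (36*(-19))*12 = -684*12 = -8208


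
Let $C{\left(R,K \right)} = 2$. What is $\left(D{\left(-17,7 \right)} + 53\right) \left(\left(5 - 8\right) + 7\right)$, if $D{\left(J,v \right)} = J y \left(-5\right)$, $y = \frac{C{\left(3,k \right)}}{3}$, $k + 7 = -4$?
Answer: $\frac{1316}{3} \approx 438.67$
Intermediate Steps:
$k = -11$ ($k = -7 - 4 = -11$)
$y = \frac{2}{3} \approx 0.66667$
$D{\left(J,v \right)} = - \frac{10 J}{3}$ ($D{\left(J,v \right)} = J \frac{2}{3} \left(-5\right) = \frac{2 J}{3} \left(-5\right) = - \frac{10 J}{3}$)
$\left(D{\left(-17,7 \right)} + 53\right) \left(\left(5 - 8\right) + 7\right) = \left(\left(- \frac{10}{3}\right) \left(-17\right) + 53\right) \left(\left(5 - 8\right) + 7\right) = \left(\frac{170}{3} + 53\right) \left(-3 + 7\right) = \frac{329}{3} \cdot 4 = \frac{1316}{3}$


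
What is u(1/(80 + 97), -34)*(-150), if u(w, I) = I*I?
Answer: -173400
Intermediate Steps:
u(w, I) = I²
u(1/(80 + 97), -34)*(-150) = (-34)²*(-150) = 1156*(-150) = -173400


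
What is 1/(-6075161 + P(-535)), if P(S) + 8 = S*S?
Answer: -1/5788944 ≈ -1.7274e-7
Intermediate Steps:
P(S) = -8 + S**2 (P(S) = -8 + S*S = -8 + S**2)
1/(-6075161 + P(-535)) = 1/(-6075161 + (-8 + (-535)**2)) = 1/(-6075161 + (-8 + 286225)) = 1/(-6075161 + 286217) = 1/(-5788944) = -1/5788944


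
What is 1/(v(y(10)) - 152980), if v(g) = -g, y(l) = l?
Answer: -1/152990 ≈ -6.5364e-6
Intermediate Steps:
1/(v(y(10)) - 152980) = 1/(-1*10 - 152980) = 1/(-10 - 152980) = 1/(-152990) = -1/152990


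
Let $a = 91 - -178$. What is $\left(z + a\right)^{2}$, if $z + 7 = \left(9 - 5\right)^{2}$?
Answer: $77284$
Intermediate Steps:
$z = 9$ ($z = -7 + \left(9 - 5\right)^{2} = -7 + 4^{2} = -7 + 16 = 9$)
$a = 269$ ($a = 91 + 178 = 269$)
$\left(z + a\right)^{2} = \left(9 + 269\right)^{2} = 278^{2} = 77284$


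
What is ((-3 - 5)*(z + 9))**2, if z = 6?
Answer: 14400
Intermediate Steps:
((-3 - 5)*(z + 9))**2 = ((-3 - 5)*(6 + 9))**2 = (-8*15)**2 = (-120)**2 = 14400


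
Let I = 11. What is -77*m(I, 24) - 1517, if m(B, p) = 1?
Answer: -1594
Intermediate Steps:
-77*m(I, 24) - 1517 = -77*1 - 1517 = -77 - 1517 = -1594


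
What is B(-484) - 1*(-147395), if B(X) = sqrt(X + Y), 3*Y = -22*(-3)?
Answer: 147395 + I*sqrt(462) ≈ 1.474e+5 + 21.494*I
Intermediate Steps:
Y = 22 (Y = (-22*(-3))/3 = (1/3)*66 = 22)
B(X) = sqrt(22 + X) (B(X) = sqrt(X + 22) = sqrt(22 + X))
B(-484) - 1*(-147395) = sqrt(22 - 484) - 1*(-147395) = sqrt(-462) + 147395 = I*sqrt(462) + 147395 = 147395 + I*sqrt(462)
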